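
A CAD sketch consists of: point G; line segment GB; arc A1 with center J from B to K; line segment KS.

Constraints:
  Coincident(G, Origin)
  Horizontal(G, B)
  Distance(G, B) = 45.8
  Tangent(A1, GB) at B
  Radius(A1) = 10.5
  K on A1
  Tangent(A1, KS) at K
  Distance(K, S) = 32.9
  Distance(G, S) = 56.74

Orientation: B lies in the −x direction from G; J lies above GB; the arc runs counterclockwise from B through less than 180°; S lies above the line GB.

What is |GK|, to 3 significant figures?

36.9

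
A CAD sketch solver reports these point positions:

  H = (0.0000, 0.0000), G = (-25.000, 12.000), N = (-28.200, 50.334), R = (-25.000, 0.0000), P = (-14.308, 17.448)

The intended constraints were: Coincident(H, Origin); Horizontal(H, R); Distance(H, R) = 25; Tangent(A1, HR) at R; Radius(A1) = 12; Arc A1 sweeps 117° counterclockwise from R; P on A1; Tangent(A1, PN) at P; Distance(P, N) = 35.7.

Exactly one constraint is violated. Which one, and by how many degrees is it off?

Tangent(A1, PN) at P — off by 4.10°.

H = (0.00, 0.00) ✓; H.y = 0.00, R.y = 0.00 ✓; |HR| = 25.00 ✓; ∠(GR, RH) = 90.00° ✓; |GR| = 12.00 ✓; bearing(G→P) − bearing(G→R) = 117.0° ✓; |GP| = 12.00 ✓; ∠(GP, PN) = 94.10° ✗; |PN| = 35.70 ✓.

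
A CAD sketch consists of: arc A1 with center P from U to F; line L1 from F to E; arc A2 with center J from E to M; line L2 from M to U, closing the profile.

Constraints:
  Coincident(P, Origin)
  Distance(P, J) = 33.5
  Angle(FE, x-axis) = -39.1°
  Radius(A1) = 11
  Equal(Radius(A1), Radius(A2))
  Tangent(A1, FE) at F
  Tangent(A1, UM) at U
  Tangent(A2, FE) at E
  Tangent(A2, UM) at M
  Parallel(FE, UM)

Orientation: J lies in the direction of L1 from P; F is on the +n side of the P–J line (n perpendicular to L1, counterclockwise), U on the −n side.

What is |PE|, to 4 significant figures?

35.26

The slot axis is L1's direction at -39.1°, so u = (cos -39.1°, sin -39.1°) = (0.7760, -0.6307) and n = (−sin -39.1°, cos -39.1°) = (0.6307, 0.7760). P is at the origin and J lies 33.5 along u from P, so J = 33.5·u = (26.00, -21.13). Tangency of A1 to both parallel lines with radius 11.0 puts F and U at P ± 11.0·n: F = (6.937, 8.537), U = (-6.937, -8.537). Equal radii place E and M the same way about J: E = J + 11.0·n = (32.93, -12.59), M = J − 11.0·n = (19.06, -29.66). Then |PE| = |E − P| = 35.26.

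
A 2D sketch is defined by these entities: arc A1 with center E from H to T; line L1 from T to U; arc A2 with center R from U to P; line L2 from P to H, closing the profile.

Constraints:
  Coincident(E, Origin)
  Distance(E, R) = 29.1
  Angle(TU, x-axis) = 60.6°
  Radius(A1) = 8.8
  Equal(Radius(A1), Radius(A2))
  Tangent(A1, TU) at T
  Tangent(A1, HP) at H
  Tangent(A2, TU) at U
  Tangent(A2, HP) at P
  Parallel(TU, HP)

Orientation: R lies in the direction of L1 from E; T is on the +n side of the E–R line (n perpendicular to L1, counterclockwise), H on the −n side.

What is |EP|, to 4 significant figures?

30.40

Tangency of A1 to both parallel lines with radius 8.8 puts T and H at E ± 8.8·n: T = (-7.667, 4.320), H = (7.667, -4.320). Equal radii place U and P the same way about R: U = R + 8.8·n = (6.619, 29.67), P = R − 8.8·n = (21.95, 21.03). Then |EP| = |P − E| = 30.40.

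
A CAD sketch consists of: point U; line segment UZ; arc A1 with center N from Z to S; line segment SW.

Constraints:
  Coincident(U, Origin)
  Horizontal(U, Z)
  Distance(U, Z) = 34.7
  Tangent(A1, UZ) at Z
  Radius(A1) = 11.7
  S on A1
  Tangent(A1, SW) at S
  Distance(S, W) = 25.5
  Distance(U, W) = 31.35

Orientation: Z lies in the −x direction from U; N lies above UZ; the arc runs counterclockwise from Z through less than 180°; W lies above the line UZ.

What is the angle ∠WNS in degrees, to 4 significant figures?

65.35°

U is at the origin; U and Z share the same y with |UZ| = 34.7 and Z on the −x side, so Z = (-34.70, 0.000). Tangency of A1 to UZ means the radius NZ is perpendicular to UZ, so N = Z + (0, 11.7) = (-34.70, 11.70). Since NS ⟂ SW (tangency), |NW| = √(11.7² + 25.5²) = 28.06 regardless of where S sits on A1. So W lies on both circle(U, 31.35) and circle(N, 28.06); the above-UZ intersection is W = (-12.44, 28.78). S is the foot of the tangent from W: S = (-24.36, 6.232).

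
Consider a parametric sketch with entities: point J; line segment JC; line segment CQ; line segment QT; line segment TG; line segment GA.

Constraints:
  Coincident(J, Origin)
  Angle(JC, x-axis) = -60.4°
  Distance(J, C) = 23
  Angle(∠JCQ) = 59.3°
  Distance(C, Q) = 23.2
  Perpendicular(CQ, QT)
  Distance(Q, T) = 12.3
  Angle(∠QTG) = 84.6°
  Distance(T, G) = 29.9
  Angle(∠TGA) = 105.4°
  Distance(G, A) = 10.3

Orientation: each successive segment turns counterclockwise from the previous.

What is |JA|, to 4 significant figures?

28.66

J is at the origin; JC runs at -60.4° with length 23.0, so C = (11.36, -20.00). ∠JCQ = 59.3° gives CQ at 60.30° from the x-axis; with |CQ| = 23.2, Q = (22.86, 0.1539). CQ ⟂ QT, so QT runs at 150.3°; with |QT| = 12.3, T = (12.17, 6.248). ∠QTG = 84.6° gives TG at -114.3° from the x-axis; with |TG| = 29.9, G = (-0.1331, -21.00). ∠TGA = 105.4° gives GA at -39.70° from the x-axis; with |GA| = 10.3, A = (7.792, -27.58). Then |JA| = |A − J| = 28.66.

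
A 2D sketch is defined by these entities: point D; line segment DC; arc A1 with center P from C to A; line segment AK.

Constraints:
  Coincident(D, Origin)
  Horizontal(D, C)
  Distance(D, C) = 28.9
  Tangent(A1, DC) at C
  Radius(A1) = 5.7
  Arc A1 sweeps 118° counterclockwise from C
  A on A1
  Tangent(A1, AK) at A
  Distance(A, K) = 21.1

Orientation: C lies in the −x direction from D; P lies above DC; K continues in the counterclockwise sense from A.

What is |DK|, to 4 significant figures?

43.24

D is at the origin; DC is horizontal with |DC| = 28.9 and C on the −x side, so C = (-28.90, 0.000). A1 meets DC tangentially, so PC is at right angles to DC, so P = C + (0, 5.7) = (-28.90, 5.700). On A1, C sits at bearing -90° from P; a 118° counterclockwise sweep puts A at bearing 28°, so A = P + 5.7·(cos 28°, sin 28°) = (-23.87, 8.376). A1 meets AK tangentially, so PA is at right angles to AK, so AK runs along (−sin 28°, cos 28°); with |AK| = 21.1, K = (-33.77, 27.01). Then |DK| = |K − D| = 43.24.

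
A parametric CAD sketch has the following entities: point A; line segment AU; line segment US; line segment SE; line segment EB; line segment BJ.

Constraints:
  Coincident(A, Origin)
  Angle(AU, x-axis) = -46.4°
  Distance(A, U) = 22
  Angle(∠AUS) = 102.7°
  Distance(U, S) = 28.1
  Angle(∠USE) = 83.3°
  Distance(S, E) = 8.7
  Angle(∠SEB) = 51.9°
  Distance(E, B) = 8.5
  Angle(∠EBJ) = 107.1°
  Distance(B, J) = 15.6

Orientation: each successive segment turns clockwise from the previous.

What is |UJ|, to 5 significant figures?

30.426

A is at the origin; AU runs at -46.4° with length 22.0, so U = (15.172, -15.932). ∠AUS = 102.7° gives US at -123.70° from the x-axis; with |US| = 28.1, S = (-0.41950, -39.310). ∠USE = 83.3° gives SE at 139.60° from the x-axis; with |SE| = 8.7, E = (-7.0449, -33.671). ∠SEB = 51.9° gives EB at 11.500° from the x-axis; with |EB| = 8.5, B = (1.2845, -31.976). ∠EBJ = 107.1° gives BJ at -61.400° from the x-axis; with |BJ| = 15.6, J = (8.7521, -45.673). Then |UJ| = |J − U| = 30.426.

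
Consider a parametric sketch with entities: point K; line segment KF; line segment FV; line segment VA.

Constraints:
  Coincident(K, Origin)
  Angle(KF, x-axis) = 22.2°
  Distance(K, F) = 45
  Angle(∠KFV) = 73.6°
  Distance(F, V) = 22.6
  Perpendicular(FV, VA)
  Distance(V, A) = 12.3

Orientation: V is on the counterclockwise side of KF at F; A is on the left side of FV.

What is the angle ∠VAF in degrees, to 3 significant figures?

61.4°

∠KFV = 73.6°, so FV runs at 22.2° + (180° − 73.6°) = 129° from the x-axis; with |FV| = 22.6, V = F + 22.6·(cos 129°, sin 129°) = (27.6, 34.7). FV ⟂ VA; with |VA| = 12.3 on the left of FV, A = V + 12.3·(-0.782, -0.624) = (18.0, 27.0). Then cos ∠VAF = AV·AF / (|AV||AF|), giving 61.4°.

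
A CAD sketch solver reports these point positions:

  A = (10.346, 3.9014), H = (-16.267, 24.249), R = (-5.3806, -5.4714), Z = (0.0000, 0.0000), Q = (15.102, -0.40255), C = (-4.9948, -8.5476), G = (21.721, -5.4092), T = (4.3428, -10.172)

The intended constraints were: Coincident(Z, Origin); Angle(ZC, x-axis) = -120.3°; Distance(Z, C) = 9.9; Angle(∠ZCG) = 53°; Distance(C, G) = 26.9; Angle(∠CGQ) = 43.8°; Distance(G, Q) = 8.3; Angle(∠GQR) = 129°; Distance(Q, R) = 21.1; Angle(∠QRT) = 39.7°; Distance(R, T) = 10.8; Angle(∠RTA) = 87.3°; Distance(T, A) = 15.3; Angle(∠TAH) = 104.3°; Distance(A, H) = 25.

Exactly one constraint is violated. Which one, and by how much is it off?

Distance(A, H) = 25 — off by 8.50.

Z = (0.00, 0.00) ✓; ZC at -120.3° ✓; |ZC| = 9.900 ✓; ∠ZCG = 53.00° ✓; |CG| = 26.90 ✓; ∠CGQ = 43.80° ✓; |GQ| = 8.299 ✓; ∠GQR = 129.0° ✓; |QR| = 21.10 ✓; ∠QRT = 39.70° ✓; |RT| = 10.80 ✓; ∠RTA = 87.30° ✓; |TA| = 15.30 ✓; ∠TAH = 104.3° ✓; |AH| = 33.50 ✗.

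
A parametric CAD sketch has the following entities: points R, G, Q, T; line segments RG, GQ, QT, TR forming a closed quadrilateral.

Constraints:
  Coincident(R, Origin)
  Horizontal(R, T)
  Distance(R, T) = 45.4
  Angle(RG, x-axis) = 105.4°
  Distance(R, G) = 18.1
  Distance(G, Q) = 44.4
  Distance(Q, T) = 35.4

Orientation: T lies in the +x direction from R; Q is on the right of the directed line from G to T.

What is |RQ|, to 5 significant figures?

27.204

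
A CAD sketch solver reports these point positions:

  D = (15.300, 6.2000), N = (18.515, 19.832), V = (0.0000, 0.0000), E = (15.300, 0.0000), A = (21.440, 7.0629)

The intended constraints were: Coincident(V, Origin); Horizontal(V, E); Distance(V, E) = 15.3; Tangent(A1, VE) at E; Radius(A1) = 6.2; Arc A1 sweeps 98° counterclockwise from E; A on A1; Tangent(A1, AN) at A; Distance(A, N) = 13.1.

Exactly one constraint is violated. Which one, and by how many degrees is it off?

Tangent(A1, AN) at A — off by 4.90°.

V = (0.00, 0.00) ✓; V.y = 0.00, E.y = 0.00 ✓; |VE| = 15.30 ✓; ∠(DE, EV) = 90.00° ✓; |DE| = 6.200 ✓; bearing(D→A) − bearing(D→E) = 98.00° ✓; |DA| = 6.200 ✓; ∠(DA, AN) = 85.10° ✗; |AN| = 13.10 ✓.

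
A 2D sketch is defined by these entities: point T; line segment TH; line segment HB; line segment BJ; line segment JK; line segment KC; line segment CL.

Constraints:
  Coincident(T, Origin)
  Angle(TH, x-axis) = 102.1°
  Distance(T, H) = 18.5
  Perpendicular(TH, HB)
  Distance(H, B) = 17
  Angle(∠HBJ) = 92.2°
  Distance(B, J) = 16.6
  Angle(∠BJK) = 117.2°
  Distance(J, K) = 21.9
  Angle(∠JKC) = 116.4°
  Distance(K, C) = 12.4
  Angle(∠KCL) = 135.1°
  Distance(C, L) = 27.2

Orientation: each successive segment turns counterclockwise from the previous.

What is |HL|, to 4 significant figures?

18.00

T is at the origin; TH runs at 102.1° with length 18.5, so H = (-3.878, 18.09). TH is perpendicular to HB, so HB runs at -167.9°; with |HB| = 17.0, B = (-20.50, 14.53). ∠HBJ = 92.2° gives BJ at -80.10° from the x-axis; with |BJ| = 16.6, J = (-17.65, -1.827). ∠BJK = 117.2° gives JK at -17.30° from the x-axis; with |JK| = 21.9, K = (3.263, -8.340). ∠JKC = 116.4° gives KC at 46.30° from the x-axis; with |KC| = 12.4, C = (11.83, 0.6249). ∠KCL = 135.1° gives CL at 91.20° from the x-axis; with |CL| = 27.2, L = (11.26, 27.82). Then |HL| = |L − H| = 18.00.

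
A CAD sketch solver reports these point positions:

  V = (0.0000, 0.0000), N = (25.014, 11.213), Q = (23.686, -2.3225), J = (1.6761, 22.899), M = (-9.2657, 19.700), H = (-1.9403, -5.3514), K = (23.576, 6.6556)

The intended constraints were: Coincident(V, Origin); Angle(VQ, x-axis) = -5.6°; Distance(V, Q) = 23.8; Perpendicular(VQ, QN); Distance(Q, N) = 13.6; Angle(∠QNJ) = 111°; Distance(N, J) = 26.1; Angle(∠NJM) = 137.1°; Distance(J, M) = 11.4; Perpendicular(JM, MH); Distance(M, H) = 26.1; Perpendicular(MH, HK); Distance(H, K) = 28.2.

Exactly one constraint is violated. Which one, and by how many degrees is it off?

Perpendicular(MH, HK) — off by 8.90°.

V = (0.00, 0.00) ✓; VQ at -5.600° ✓; |VQ| = 23.80 ✓; ∠(VQ, QN) = 90.00° ✓; |QN| = 13.60 ✓; ∠QNJ = 111.0° ✓; |NJ| = 26.10 ✓; ∠NJM = 137.1° ✓; |JM| = 11.40 ✓; ∠(JM, MH) = 90.00° ✓; |MH| = 26.10 ✓; ∠(MH, HK) = 98.90° ✗; |HK| = 28.20 ✓.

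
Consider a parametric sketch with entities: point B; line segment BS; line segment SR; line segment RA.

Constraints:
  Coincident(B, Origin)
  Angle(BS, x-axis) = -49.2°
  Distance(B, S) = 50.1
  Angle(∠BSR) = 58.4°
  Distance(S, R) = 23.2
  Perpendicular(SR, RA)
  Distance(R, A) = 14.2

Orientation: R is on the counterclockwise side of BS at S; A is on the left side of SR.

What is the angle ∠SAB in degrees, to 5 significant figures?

127.59°

B is at the origin; BS runs at -49.2° with length 50.1, so S = 50.1·(cos -49.2°, sin -49.2°) = (32.736, -37.925). ∠BSR = 58.4°, so SR runs at -49.2° + (180° − 58.4°) = 72.400° from the x-axis; with |SR| = 23.2, R = S + 23.2·(cos 72.400°, sin 72.400°) = (39.751, -15.811). SR is perpendicular to RA; with |RA| = 14.2 on the left of SR, A = R + 14.2·(-0.95319, 0.30237) = (26.216, -11.518). Then cos ∠SAB = AS·AB / (|AS||AB|), giving 127.59°.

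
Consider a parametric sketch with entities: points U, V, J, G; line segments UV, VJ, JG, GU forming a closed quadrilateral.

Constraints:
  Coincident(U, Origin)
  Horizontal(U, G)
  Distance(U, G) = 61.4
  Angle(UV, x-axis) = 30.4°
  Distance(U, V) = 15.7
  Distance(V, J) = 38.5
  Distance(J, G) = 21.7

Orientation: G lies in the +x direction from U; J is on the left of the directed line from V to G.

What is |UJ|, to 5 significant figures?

53.864

Checks: |VJ| = 38.50 ✓; |JG| = 21.70 ✓.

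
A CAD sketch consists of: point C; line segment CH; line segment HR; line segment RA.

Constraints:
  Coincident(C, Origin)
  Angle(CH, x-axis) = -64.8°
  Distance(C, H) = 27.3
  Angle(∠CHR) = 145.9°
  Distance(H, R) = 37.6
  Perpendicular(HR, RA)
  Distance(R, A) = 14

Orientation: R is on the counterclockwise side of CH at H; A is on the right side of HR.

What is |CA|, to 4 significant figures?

66.96

C is at the origin; CH runs at -64.8° with length 27.3, so H = 27.3·(cos -64.8°, sin -64.8°) = (11.62, -24.70). ∠CHR = 145.9°, so HR runs at -64.8° + (180° − 145.9°) = -30.70° from the x-axis; with |HR| = 37.6, R = H + 37.6·(cos -30.70°, sin -30.70°) = (43.95, -43.90). The perpendicularity gives RA at right angles to HR; with |RA| = 14.0 on the right of HR, A = R + 14.0·(-0.5105, -0.8599) = (36.81, -55.94). Then |CA| = |A − C| = 66.96.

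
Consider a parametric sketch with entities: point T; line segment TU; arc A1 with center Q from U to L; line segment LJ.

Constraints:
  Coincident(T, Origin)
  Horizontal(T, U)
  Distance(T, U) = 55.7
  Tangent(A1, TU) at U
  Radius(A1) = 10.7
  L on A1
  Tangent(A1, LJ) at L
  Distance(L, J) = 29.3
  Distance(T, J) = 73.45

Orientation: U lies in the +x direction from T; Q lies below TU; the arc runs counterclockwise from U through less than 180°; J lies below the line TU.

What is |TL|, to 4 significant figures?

49.00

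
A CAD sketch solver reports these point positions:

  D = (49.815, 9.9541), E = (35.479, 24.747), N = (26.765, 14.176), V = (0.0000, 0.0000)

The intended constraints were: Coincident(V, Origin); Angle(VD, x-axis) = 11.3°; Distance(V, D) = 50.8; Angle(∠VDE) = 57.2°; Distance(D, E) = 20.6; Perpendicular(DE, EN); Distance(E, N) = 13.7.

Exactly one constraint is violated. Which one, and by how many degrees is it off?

Perpendicular(DE, EN) — off by 6.40°.

V = (0.00, 0.00) ✓; VD at 11.30° ✓; |VD| = 50.80 ✓; ∠VDE = 57.20° ✓; |DE| = 20.60 ✓; ∠(DE, EN) = 96.40° ✗; |EN| = 13.70 ✓.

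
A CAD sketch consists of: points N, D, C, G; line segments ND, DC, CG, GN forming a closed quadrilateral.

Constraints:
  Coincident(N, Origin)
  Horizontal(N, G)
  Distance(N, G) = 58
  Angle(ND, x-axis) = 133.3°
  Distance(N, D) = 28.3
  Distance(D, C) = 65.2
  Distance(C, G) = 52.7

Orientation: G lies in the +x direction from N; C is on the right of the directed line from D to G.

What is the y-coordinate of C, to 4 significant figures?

-33.36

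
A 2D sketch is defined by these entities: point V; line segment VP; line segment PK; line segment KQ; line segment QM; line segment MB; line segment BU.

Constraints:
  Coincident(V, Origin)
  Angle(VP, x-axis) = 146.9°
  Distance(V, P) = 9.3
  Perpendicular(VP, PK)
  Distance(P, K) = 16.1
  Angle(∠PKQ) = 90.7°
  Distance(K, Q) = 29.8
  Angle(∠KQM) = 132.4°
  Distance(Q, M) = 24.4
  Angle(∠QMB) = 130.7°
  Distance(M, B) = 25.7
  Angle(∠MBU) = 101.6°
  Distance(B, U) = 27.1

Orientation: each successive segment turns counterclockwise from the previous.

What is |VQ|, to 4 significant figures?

26.29

V is at the origin; VP runs at 146.9° with length 9.3, so P = (-7.791, 5.079). VP is perpendicular to PK, so PK runs at -123.1°; with |PK| = 16.1, K = (-16.58, -8.409). ∠PKQ = 90.7° gives KQ at -33.80° from the x-axis; with |KQ| = 29.8, Q = (8.180, -24.99). Then |VQ| = |Q − V| = 26.29.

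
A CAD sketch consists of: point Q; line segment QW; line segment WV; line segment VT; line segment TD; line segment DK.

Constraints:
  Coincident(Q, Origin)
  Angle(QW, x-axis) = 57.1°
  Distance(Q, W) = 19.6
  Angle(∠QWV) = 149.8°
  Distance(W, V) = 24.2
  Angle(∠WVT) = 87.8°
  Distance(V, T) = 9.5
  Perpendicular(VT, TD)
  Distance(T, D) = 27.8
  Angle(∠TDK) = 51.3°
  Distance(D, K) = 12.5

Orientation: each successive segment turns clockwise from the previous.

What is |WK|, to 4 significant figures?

4.362

Q is at the origin; QW runs at 57.1° with length 19.6, so W = (10.65, 16.46). ∠QWV = 149.8° gives WV at 26.90° from the x-axis; with |WV| = 24.2, V = (32.23, 27.41). ∠WVT = 87.8° gives VT at -65.30° from the x-axis; with |VT| = 9.5, T = (36.20, 18.77). VT ⟂ TD, so TD runs at -155.3°; with |TD| = 27.8, D = (10.94, 7.158). ∠TDK = 51.3° gives DK at 76.00° from the x-axis; with |DK| = 12.5, K = (13.96, 19.29). Then |WK| = |K − W| = 4.362.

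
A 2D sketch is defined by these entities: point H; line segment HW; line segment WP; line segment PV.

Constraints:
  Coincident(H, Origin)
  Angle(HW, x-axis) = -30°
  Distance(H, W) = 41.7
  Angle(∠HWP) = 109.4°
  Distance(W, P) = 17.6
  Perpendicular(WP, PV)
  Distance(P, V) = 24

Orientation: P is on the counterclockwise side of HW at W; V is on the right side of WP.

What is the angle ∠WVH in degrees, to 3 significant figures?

9.84°

H is at the origin; HW runs at -30.0° with length 41.7, so W = 41.7·(cos -30.0°, sin -30.0°) = (36.1, -20.8). ∠HWP = 109.4°, so WP runs at -30.0° + (180° − 109.4°) = 40.6° from the x-axis; with |WP| = 17.6, P = W + 17.6·(cos 40.6°, sin 40.6°) = (49.5, -9.40). WP ⟂ PV; with |PV| = 24.0 on the right of WP, V = P + 24.0·(0.651, -0.759) = (65.1, -27.6). Then cos ∠WVH = VW·VH / (|VW||VH|), giving 9.84°.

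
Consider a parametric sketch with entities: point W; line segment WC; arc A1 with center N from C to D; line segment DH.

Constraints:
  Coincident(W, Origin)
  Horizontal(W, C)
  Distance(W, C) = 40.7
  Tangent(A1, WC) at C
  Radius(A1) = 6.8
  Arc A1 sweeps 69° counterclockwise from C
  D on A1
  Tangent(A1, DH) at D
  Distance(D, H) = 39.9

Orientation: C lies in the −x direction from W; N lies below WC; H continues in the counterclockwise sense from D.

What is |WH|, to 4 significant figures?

74.13

W is at the origin; WC is horizontal with |WC| = 40.7 and C on the −x side, so C = (-40.70, 0.000). The tangent condition forces NC to be normal to WC, so N = C + (0, -6.8) = (-40.70, -6.800). On A1, C sits at bearing 90° from N; a 69° counterclockwise sweep puts D at bearing 159°, so D = N + 6.8·(cos 159°, sin 159°) = (-47.05, -4.363). Since A1 is tangent to DH there, ND ⟂ DH, so DH runs along (−sin 159°, cos 159°); with |DH| = 39.9, H = (-61.35, -41.61). Then |WH| = |H − W| = 74.13.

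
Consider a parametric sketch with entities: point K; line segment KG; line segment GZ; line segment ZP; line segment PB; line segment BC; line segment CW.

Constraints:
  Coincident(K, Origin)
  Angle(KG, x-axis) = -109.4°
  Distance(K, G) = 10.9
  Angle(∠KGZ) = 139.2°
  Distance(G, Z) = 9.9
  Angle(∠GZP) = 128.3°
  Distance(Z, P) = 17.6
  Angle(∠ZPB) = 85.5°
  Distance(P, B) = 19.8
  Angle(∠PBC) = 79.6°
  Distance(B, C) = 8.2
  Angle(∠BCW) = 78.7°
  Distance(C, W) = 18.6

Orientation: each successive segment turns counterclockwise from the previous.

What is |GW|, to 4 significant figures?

23.48

K is at the origin; KG runs at -109.4° with length 10.9, so G = (-3.621, -10.28). ∠KGZ = 139.2° gives GZ at -68.60° from the x-axis; with |GZ| = 9.9, Z = (-0.008276, -19.50). ∠GZP = 128.3° gives ZP at -16.90° from the x-axis; with |ZP| = 17.6, P = (16.83, -24.61). ∠ZPB = 85.5° gives PB at 77.60° from the x-axis; with |PB| = 19.8, B = (21.08, -5.277). ∠PBC = 79.6° gives BC at 178.0° from the x-axis; with |BC| = 8.2, C = (12.89, -4.991). ∠BCW = 78.7° gives CW at -80.70° from the x-axis; with |CW| = 18.6, W = (15.89, -23.35). Then |GW| = |W − G| = 23.48.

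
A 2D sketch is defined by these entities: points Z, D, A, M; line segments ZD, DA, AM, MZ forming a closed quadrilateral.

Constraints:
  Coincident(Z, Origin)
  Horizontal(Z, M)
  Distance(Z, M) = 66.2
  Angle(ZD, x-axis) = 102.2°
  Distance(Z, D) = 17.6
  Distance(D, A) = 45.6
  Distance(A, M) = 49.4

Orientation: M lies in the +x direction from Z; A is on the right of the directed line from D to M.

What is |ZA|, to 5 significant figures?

29.885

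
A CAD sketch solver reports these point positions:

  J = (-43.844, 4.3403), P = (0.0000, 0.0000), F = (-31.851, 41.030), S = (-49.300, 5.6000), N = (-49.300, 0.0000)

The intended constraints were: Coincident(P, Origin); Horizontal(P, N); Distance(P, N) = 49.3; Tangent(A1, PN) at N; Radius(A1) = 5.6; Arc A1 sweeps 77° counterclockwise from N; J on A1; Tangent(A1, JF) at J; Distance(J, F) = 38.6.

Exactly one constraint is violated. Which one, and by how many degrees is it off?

Tangent(A1, JF) at J — off by 5.10°.

P = (0.00, 0.00) ✓; P.y = 0.00, N.y = 0.00 ✓; |PN| = 49.30 ✓; ∠(SN, NP) = 90.00° ✓; |SN| = 5.600 ✓; bearing(S→J) − bearing(S→N) = 77.00° ✓; |SJ| = 5.600 ✓; ∠(SJ, JF) = 95.10° ✗; |JF| = 38.60 ✓.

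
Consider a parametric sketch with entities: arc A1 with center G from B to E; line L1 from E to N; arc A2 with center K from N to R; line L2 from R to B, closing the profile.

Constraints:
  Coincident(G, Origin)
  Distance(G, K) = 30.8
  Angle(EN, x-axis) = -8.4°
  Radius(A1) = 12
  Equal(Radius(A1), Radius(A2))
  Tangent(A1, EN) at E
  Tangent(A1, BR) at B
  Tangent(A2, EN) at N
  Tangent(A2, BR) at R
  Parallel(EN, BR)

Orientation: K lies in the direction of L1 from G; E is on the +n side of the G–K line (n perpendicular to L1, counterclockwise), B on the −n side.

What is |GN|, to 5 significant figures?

33.055

The slot axis is L1's direction at -8.4°, so u = (cos -8.4°, sin -8.4°) = (0.98927, -0.14608) and n = (−sin -8.4°, cos -8.4°) = (0.14608, 0.98927). G is at the origin and K lies 30.8 along u from G, so K = 30.8·u = (30.470, -4.4994). Tangency of A1 to both parallel lines with radius 12.0 puts E and B at G ± 12.0·n: E = (1.7530, 11.871), B = (-1.7530, -11.871). Equal radii place N and R the same way about K: N = K + 12.0·n = (32.223, 7.3719), R = K − 12.0·n = (28.717, -16.371). Then |GN| = |N − G| = 33.055.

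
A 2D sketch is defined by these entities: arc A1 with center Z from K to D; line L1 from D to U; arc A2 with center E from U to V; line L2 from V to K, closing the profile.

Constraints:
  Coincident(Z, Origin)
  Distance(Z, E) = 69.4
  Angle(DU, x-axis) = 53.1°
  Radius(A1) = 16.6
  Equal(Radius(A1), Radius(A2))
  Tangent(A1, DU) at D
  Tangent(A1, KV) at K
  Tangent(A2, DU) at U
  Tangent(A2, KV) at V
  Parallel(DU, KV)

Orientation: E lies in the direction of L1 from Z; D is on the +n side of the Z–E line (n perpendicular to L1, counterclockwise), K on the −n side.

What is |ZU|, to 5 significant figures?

71.358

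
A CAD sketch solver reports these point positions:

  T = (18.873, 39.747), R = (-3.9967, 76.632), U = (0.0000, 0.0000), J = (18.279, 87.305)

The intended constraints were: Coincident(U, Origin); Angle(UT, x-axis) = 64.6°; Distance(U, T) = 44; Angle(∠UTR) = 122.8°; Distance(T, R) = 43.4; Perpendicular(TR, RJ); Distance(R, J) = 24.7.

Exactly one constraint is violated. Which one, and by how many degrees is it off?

Perpendicular(TR, RJ) — off by 6.20°.

U = (0.00, 0.00) ✓; UT at 64.60° ✓; |UT| = 44.00 ✓; ∠UTR = 122.8° ✓; |TR| = 43.40 ✓; ∠(TR, RJ) = 96.20° ✗; |RJ| = 24.70 ✓.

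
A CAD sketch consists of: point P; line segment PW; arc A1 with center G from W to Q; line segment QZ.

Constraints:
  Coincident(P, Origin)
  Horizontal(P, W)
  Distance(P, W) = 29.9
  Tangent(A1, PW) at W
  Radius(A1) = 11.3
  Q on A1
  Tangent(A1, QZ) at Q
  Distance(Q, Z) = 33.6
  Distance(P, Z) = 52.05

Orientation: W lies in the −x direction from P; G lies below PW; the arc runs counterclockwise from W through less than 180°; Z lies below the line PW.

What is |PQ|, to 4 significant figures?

43.19

Checks: |GQ| = 11.30 ✓; ∠(GQ, QZ) = 90.00° ✓; |QZ| = 33.60 ✓; |PZ| = 52.05 ✓.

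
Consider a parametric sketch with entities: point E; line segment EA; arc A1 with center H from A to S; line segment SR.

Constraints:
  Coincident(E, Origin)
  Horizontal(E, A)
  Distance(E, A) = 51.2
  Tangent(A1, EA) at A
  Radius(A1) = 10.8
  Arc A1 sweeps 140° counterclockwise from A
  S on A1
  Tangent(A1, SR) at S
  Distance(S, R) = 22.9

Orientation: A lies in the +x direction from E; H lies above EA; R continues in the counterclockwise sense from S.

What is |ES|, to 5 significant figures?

61.191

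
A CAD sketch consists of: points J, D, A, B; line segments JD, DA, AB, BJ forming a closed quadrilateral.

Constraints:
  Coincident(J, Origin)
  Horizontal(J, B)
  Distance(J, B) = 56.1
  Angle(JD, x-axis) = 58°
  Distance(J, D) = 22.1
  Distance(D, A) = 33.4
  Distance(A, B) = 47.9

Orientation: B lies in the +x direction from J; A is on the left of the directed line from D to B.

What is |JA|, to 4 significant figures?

55.22

J is at the origin; J and B share the same y with |JB| = 56.1 and B in +x, so B = (56.1, 0). JD runs at 58.0° with |JD| = 22.1, so D = (11.71, 18.74). A is determined by |DA| = 33.4 and |AB| = 47.9 together: it lies at the intersection of circle(D, 33.4) and circle(B, 47.9). With |DB| = 48.18, the foot of the radical line on DB is 11.86 from D and the perpendicular offset is √(33.4² − 11.86²) = 31.22. Taking the left-of-DB solution: A = (34.78, 42.89).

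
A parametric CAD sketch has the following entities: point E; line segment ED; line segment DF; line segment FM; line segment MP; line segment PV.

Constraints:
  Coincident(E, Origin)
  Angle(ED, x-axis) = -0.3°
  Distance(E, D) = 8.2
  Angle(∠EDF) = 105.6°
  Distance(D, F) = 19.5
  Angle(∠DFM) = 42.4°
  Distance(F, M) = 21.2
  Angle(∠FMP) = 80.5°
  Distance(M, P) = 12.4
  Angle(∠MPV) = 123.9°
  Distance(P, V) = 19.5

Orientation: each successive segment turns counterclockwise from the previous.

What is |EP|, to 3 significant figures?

4.07

E is at the origin; ED runs at -0.3° with length 8.2, so D = (8.20, -0.0429). ∠EDF = 105.6° gives DF at 74.1° from the x-axis; with |DF| = 19.5, F = (13.5, 18.7). ∠DFM = 42.4° gives FM at -148° from the x-axis; with |FM| = 21.2, M = (-4.50, 7.57). ∠FMP = 80.5° gives MP at -48.8° from the x-axis; with |MP| = 12.4, P = (3.67, -1.76). Then |EP| = |P − E| = 4.07.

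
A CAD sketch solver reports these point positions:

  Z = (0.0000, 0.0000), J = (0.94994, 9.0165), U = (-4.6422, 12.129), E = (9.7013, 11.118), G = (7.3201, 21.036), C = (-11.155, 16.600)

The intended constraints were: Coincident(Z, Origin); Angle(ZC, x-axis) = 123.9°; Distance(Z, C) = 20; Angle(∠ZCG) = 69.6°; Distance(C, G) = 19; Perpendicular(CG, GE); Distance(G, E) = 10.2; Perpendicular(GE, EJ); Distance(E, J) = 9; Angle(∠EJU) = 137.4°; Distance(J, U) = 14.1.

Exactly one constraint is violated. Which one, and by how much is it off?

Distance(J, U) = 14.1 — off by 7.70.

Z = (0.00, 0.00) ✓; ZC at 123.9° ✓; |ZC| = 20.00 ✓; ∠ZCG = 69.60° ✓; |CG| = 19.00 ✓; ∠(CG, GE) = 90.00° ✓; |GE| = 10.20 ✓; ∠(GE, EJ) = 90.00° ✓; |EJ| = 9.000 ✓; ∠EJU = 137.4° ✓; |JU| = 6.400 ✗.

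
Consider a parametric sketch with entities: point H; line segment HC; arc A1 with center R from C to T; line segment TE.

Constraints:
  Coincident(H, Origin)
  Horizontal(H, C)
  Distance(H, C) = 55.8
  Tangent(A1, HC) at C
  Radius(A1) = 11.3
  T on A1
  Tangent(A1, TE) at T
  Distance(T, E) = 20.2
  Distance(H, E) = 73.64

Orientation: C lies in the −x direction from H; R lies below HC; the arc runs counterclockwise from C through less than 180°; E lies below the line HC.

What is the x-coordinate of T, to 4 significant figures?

-67.09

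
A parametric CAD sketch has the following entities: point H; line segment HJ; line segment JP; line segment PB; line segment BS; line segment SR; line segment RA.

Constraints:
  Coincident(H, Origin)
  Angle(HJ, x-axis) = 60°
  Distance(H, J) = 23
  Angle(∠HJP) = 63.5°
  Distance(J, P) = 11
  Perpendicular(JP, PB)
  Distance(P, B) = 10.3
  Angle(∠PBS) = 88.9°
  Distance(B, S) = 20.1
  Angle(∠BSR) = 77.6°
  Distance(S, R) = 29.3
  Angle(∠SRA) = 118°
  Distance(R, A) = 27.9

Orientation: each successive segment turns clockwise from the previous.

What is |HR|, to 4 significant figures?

41.11

∠PBS = 88.9° gives BS at 122.4° from the x-axis; with |BS| = 20.1, S = (-1.788, 22.03). ∠BSR = 77.6° gives SR at 20.00° from the x-axis; with |SR| = 29.3, R = (25.75, 32.05). Then |HR| = |R − H| = 41.11.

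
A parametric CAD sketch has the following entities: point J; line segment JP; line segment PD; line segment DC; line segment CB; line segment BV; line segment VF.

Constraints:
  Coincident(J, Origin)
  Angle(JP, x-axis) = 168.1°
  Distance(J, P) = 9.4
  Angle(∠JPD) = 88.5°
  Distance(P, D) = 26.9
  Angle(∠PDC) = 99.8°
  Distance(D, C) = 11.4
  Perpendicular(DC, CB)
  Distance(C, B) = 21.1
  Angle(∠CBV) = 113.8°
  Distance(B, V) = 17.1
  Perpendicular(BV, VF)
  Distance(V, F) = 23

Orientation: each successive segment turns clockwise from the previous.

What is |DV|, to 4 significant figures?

28.32

DC is perpendicular to CB, so CB runs at -93.60°; with |CB| = 21.1, B = (7.089, 6.332). ∠CBV = 113.8° gives BV at -159.8° from the x-axis; with |BV| = 17.1, V = (-8.960, 0.4272). Then |DV| = |V − D| = 28.32.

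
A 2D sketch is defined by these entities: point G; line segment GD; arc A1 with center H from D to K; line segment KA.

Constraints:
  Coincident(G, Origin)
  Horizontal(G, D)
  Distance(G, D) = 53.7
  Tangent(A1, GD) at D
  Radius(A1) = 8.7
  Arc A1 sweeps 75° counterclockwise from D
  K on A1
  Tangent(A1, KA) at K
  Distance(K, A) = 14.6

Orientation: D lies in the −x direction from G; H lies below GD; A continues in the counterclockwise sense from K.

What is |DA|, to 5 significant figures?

23.890

On A1, D sits at bearing 90° from H; a 75° counterclockwise sweep puts K at bearing 165°, so K = H + 8.7·(cos 165°, sin 165°) = (-62.104, -6.4483). Since A1 is tangent to KA there, HK ⟂ KA, so KA runs along (−sin 165°, cos 165°); with |KA| = 14.6, A = (-65.882, -20.551). Then |DA| = |A − D| = 23.890.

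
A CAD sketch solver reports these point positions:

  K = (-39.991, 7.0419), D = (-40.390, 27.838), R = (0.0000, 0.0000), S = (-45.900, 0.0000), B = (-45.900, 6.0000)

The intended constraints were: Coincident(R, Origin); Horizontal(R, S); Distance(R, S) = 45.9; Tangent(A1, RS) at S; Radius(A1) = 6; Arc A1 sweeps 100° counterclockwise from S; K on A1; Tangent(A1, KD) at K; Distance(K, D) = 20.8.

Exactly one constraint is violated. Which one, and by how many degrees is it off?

Tangent(A1, KD) at K — off by 8.90°.

R = (0.00, 0.00) ✓; R.y = 0.00, S.y = 0.00 ✓; |RS| = 45.90 ✓; ∠(BS, SR) = 90.00° ✓; |BS| = 6.000 ✓; bearing(B→K) − bearing(B→S) = 100.0° ✓; |BK| = 6.000 ✓; ∠(BK, KD) = 98.90° ✗; |KD| = 20.80 ✓.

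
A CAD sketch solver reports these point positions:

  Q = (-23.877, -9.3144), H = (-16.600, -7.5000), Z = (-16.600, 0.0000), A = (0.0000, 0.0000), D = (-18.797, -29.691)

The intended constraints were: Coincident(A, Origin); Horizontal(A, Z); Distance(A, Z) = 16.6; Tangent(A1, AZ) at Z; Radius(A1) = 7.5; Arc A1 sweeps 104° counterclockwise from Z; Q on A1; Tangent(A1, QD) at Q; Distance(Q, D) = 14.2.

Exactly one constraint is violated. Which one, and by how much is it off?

Distance(Q, D) = 14.2 — off by 6.80.

A = (0.00, 0.00) ✓; A.y = 0.00, Z.y = 0.00 ✓; |AZ| = 16.60 ✓; ∠(HZ, ZA) = 90.00° ✓; |HZ| = 7.500 ✓; bearing(H→Q) − bearing(H→Z) = 104.0° ✓; |HQ| = 7.500 ✓; ∠(HQ, QD) = 90.00° ✓; |QD| = 21.00 ✗.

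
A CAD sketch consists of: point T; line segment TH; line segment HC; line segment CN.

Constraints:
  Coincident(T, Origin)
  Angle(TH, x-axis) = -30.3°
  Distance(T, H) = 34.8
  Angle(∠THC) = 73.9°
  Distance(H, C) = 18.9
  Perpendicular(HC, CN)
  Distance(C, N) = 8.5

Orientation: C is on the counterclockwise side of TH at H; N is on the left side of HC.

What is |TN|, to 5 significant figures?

26.595

∠THC = 73.9°, so HC runs at -30.3° + (180° − 73.9°) = 75.800° from the x-axis; with |HC| = 18.9, C = H + 18.9·(cos 75.800°, sin 75.800°) = (34.682, 0.76496). HC is perpendicular to CN; with |CN| = 8.5 on the left of HC, N = C + 8.5·(-0.96945, 0.24531) = (26.442, 2.8501). Then |TN| = |N − T| = 26.595.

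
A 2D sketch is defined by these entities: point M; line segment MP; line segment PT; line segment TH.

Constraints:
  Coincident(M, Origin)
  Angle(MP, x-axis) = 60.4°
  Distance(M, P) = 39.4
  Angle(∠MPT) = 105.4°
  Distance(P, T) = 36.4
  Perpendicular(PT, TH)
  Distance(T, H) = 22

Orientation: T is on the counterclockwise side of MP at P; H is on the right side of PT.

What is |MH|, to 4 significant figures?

76.12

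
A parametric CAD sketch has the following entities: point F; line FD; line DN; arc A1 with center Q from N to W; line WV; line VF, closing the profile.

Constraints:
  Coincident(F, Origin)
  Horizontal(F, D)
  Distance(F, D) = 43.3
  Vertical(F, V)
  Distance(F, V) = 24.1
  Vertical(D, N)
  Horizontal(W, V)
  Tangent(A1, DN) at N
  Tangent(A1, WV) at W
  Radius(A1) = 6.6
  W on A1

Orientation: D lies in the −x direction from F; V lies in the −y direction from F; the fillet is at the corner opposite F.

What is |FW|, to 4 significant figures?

43.91

F is at the origin; FD is horizontal with |FD| = 43.3 and D on the −x side, so D = (-43.30, 0.000). F and V share the same x with |FV| = 24.1 and V on the −y side, so V = (0.000, -24.10). The virtual corner opposite F is at (-43.30, -24.10). Since A1 is tangent to DN there, QN ⟂ DN and since A1 is tangent to WV there, QW ⟂ WV, with radius 6.6, so the center Q sits 6.6 in from both sides at Q = (-36.70, -17.50). That places the tangent points at N = (-43.30, -17.50) on DN and W = (-36.70, -24.10) on WV. Then |FW| = |W − F| = 43.91.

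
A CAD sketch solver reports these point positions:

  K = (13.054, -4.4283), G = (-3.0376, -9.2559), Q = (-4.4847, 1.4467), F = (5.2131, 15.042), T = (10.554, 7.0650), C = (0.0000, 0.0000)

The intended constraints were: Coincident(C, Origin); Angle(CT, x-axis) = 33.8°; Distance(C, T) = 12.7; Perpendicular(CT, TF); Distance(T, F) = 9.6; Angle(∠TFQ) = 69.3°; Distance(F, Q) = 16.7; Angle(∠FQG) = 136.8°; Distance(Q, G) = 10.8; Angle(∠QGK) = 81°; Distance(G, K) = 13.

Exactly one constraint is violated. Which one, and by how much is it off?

Distance(G, K) = 13 — off by 3.80.

C = (0.00, 0.00) ✓; CT at 33.80° ✓; |CT| = 12.70 ✓; ∠(CT, TF) = 90.00° ✓; |TF| = 9.600 ✓; ∠TFQ = 69.30° ✓; |FQ| = 16.70 ✓; ∠FQG = 136.8° ✓; |QG| = 10.80 ✓; ∠QGK = 81.00° ✓; |GK| = 16.80 ✗.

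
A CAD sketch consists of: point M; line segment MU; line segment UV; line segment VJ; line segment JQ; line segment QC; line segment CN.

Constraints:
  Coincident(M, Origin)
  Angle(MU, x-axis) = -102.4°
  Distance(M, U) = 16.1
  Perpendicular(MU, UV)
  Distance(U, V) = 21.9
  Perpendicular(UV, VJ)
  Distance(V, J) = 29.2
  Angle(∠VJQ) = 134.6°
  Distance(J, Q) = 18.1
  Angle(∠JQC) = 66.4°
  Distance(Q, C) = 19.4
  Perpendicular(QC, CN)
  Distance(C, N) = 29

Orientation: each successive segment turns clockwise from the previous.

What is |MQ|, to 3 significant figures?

27.3

M is at the origin; MU runs at -102.4° with length 16.1, so U = (-3.46, -15.7). The perpendicularity gives UV at right angles to MU, so UV runs at 168°; with |UV| = 21.9, V = (-24.8, -11.0). The perpendicularity gives VJ at right angles to UV, so VJ runs at 77.6°; with |VJ| = 29.2, J = (-18.6, 17.5). ∠VJQ = 134.6° gives JQ at 32.2° from the x-axis; with |JQ| = 18.1, Q = (-3.26, 27.1). Then |MQ| = |Q − M| = 27.3.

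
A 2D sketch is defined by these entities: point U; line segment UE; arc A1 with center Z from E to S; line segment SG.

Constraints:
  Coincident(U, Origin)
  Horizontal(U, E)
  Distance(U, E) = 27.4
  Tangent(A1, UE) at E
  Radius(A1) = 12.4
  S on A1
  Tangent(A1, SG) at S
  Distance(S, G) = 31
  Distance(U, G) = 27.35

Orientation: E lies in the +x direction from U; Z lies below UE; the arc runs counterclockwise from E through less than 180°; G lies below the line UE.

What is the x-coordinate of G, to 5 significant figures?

-2.5115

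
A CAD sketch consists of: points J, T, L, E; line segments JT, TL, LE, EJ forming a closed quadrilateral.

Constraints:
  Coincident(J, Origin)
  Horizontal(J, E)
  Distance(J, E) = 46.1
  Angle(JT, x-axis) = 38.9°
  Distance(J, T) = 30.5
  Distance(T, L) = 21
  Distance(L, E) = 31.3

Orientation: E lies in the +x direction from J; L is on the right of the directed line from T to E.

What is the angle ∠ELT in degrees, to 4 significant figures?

65.09°

J is at the origin; JE is horizontal with |JE| = 46.1 and E in +x, so E = (46.1, 0). JT runs at 38.9° with |JT| = 30.5, so T = (23.74, 19.15). L is determined by |TL| = 21.0 and |LE| = 31.3 together: it lies at the intersection of circle(T, 21.0) and circle(E, 31.3). With |TE| = 29.44, the foot of the radical line on TE is 5.574 from T and the perpendicular offset is √(21.0² − 5.574²) = 20.25. Taking the right-of-TE solution: L = (14.80, 0.1490).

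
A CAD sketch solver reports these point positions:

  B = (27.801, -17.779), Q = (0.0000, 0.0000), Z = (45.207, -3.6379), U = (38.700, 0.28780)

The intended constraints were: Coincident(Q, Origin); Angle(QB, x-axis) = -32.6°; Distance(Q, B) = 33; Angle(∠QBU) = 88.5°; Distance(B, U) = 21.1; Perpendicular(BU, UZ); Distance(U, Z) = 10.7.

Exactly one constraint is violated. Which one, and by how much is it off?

Distance(U, Z) = 10.7 — off by 3.10.

Q = (0.00, 0.00) ✓; QB at -32.60° ✓; |QB| = 33.00 ✓; ∠QBU = 88.50° ✓; |BU| = 21.10 ✓; ∠(BU, UZ) = 90.00° ✓; |UZ| = 7.599 ✗.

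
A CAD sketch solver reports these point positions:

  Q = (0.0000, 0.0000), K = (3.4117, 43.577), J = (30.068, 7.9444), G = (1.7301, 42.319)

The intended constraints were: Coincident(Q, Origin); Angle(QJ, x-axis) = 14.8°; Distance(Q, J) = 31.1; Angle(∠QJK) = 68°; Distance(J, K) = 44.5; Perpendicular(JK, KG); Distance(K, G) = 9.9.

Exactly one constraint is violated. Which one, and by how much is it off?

Distance(K, G) = 9.9 — off by 7.80.

Q = (0.00, 0.00) ✓; QJ at 14.80° ✓; |QJ| = 31.10 ✓; ∠QJK = 68.00° ✓; |JK| = 44.50 ✓; ∠(JK, KG) = 90.00° ✓; |KG| = 2.100 ✗.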